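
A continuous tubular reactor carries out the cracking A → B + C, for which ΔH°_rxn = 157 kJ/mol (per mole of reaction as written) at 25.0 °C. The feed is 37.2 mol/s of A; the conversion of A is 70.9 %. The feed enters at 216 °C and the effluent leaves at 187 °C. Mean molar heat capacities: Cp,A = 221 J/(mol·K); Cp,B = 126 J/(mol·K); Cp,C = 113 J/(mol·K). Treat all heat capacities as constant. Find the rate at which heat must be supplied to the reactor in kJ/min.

Extent of reaction ξ = 0.709 × 37.2 = 26.375 mol/s
Reaction term: ξ·ΔH°_rxn = 26.375 × 157 = 4140.8 kJ/s
Sensible, feed 216→25 °C: -1570.2 kJ/s
Outlet flows (mol/s): A 10.825, B 26.375, C 26.375
Sensible, products 25→187 °C: 1408.7 kJ/s
Q = ΔH = 3979.3 kJ/s = 3979.3 kW
Heat supplied = 238760 kJ/min

Q_in = 239000 kJ/min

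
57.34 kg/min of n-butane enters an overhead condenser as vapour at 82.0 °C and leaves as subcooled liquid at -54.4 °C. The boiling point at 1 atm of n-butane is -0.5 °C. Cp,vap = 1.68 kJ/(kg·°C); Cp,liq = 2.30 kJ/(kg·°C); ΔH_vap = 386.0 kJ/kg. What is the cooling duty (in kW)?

Q_c = 620 kW

vapour 82.0→-0.5 °C: -138.6 kJ/kg
condensation at -0.5 °C: -386 kJ/kg
liquid -0.5→-54.4 °C: -123.97 kJ/kg
Δh = -138.6 + -386 + -123.97 = -648.57 kJ/kg
Q = ṁ·Δh = 57.34 kg/min × -648.57 kJ/kg = -37189 kJ/min
|Q| = 619.82 kW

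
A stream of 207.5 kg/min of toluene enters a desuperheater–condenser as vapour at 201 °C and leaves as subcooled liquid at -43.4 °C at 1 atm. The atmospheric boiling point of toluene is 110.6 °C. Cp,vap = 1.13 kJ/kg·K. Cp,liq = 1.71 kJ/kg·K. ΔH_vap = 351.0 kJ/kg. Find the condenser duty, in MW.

vapour 201→110.6 °C: -102.15 kJ/kg
condensation at 110.6 °C: -351 kJ/kg
liquid 110.6→-43.4 °C: -263.34 kJ/kg
Δh = -102.15 + -351 + -263.34 = -716.49 kJ/kg
Q = ṁ·Δh = 207.5 kg/min × -716.49 kJ/kg = -148670 kJ/min
|Q| = 2477.9 kW = 2.4779 MW

Q_c = 2.48 MW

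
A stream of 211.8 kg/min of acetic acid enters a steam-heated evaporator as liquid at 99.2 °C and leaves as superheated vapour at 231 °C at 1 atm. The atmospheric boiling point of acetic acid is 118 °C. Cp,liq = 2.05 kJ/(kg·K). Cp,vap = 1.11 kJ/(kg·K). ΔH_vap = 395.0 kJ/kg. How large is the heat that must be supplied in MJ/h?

liquid 99.2→118 °C: 38.54 kJ/kg
vaporisation at 118 °C: 395 kJ/kg
vapour 118→231 °C: 125.43 kJ/kg
Δh = 38.54 + 395 + 125.43 = 558.97 kJ/kg
Q = ṁ·Δh = 211.8 kg/min × 558.97 kJ/kg = 118390 kJ/min
|Q| = 1973.2 kW = 7103.4 MJ/h

Q = 7100 MJ/h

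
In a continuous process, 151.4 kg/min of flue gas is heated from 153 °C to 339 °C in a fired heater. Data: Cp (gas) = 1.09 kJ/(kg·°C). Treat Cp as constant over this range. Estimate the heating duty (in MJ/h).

Q = 1840 MJ/h

Q = ṁ·Cp·ΔT = 151.4 × 1.09 × (339 − 153) = 30695 kJ/min
Converting: 30695 / 60 s = 511.58 kW
Heating duty = 1841.7 MJ/h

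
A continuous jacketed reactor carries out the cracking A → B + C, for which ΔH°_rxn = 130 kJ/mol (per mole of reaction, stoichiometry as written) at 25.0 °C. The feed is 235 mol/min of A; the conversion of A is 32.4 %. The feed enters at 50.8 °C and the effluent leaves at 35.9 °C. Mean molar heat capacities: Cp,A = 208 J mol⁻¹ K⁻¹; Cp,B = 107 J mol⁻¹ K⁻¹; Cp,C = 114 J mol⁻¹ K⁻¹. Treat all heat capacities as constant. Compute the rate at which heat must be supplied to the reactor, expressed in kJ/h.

Extent of reaction ξ = 0.324 × 235 = 76.14 mol/min
Reaction term: ξ·ΔH°_rxn = 76.14 × 130 = 9898.2 kJ/min
Sensible, feed 50.8→25 °C: -1261.1 kJ/min
Outlet flows (mol/min): A 158.86, B 76.14, C 76.14
Sensible, products 25→35.9 °C: 543.58 kJ/min
Q = ΔH = 9180.7 kJ/min = 153.01 kW
Heat supplied = 550840 kJ/h

Q_in = 551000 kJ/h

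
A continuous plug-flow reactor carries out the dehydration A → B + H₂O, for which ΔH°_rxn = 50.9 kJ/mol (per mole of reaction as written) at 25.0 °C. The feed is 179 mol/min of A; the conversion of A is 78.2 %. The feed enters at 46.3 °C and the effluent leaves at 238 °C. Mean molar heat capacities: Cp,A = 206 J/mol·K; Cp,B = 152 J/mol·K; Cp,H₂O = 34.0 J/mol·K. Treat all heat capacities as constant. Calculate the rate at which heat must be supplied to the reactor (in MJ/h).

Extent of reaction ξ = 0.782 × 179 = 139.98 mol/min
Reaction term: ξ·ΔH°_rxn = 139.98 × 50.9 = 7124.9 kJ/min
Sensible, feed 46.3→25 °C: -785.42 kJ/min
Outlet flows (mol/min): A 39.022, B 139.98, H₂O 139.98
Sensible, products 25→238 °C: 7257.9 kJ/min
Q = ΔH = 13597 kJ/min = 226.62 kW
Heat supplied = 815.84 MJ/h

Q_in = 816 MJ/h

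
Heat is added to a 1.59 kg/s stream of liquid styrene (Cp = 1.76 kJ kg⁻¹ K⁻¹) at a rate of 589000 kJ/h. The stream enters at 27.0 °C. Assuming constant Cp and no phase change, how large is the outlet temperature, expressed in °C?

Q = 589000 kJ/h = 163.61 kJ/s
ΔT = Q/(ṁ·Cp) = 163.61/(1.59×1.76) = 58.466 K
T_out = 27.0 + 58.466 = 85.466 °C

T_out = 85.5 °C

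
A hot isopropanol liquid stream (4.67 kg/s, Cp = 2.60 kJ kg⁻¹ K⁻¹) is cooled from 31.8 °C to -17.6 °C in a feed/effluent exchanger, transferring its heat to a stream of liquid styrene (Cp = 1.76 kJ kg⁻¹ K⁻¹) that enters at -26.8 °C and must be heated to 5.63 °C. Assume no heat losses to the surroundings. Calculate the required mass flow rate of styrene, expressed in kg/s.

ṁ_c = 10.5 kg/s

Heat released by hot stream: Q = 4.67 × 2.60 × (31.8 − -17.6) = 599.81 kJ/s
Energy balance on cold side (adiabatic exchanger): Q = ṁ_c·Cp_c·(T_c,out − T_c,in)
ṁ_c = 599.81 / [1.76 × (5.63 − -26.8)] = 10.509 kg/s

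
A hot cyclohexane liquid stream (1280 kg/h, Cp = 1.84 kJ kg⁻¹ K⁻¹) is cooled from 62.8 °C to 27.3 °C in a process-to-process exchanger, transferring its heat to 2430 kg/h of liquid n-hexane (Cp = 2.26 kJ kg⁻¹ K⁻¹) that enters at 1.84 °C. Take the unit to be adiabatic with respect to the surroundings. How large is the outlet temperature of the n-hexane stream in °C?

T_c,out = 17.1 °C

Heat released by hot stream: Q = 1280 × 1.84 × (62.8 − 27.3) = 83610 kJ/h
Energy balance on cold side (adiabatic exchanger): Q = ṁ_c·Cp_c·(T_c,out − T_c,in)
T_c,out = 1.84 + 83610/(2430 × 2.26) = 17.064 °C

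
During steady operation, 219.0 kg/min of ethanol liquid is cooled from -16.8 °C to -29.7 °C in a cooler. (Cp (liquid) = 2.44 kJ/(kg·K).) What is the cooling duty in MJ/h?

Q_c = 414 MJ/h

Q = ṁ·Cp·ΔT = 219.0 × 2.44 × (-29.7 − -16.8) = -6893.2 kJ/min
Converting: 6893.2 / 60 s = 114.89 kW
Cooling duty = 413.59 MJ/h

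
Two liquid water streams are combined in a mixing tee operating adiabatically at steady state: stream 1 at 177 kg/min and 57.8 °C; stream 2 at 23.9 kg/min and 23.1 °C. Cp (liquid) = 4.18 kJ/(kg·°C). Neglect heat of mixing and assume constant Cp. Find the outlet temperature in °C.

Adiabatic, steady state ⇒ Σ ṁᵢCp,ᵢ(T_out − Tᵢ) = 0
Σ ṁᵢCp,ᵢTᵢ = 177×4.18×57.8 + 23.9×4.18×23.1 = 45072
Σ ṁᵢCp,ᵢ = 177×4.18 + 23.9×4.18 = 839.76
T_out = 45072 / 839.76 = 53.672 °C

T_out = 53.7 °C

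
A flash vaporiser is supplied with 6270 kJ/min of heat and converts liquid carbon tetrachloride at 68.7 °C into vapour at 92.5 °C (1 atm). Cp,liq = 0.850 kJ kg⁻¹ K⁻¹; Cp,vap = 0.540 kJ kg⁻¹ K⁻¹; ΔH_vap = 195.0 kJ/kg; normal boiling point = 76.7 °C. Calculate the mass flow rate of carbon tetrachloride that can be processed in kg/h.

Δh = 0.850×(76.7−68.7) + 195.0 + 0.540×(92.5−76.7) = 210.33 kJ/kg
Q = 6270 kJ/min = 104.5 kJ/s = 376200 kJ/h
ṁ = Q/Δh = 376200 / 210.33 = 1788.6 kg/h

ṁ = 1790 kg/h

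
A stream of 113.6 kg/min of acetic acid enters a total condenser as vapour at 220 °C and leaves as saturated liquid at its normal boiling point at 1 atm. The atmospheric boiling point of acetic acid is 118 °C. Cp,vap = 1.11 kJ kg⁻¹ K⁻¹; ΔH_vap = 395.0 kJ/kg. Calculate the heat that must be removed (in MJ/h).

vapour 220→118 °C: -113.22 kJ/kg
condensation at 118 °C: -395 kJ/kg
Δh = -113.22 + -395 = -508.22 kJ/kg
Q = ṁ·Δh = 113.6 kg/min × -508.22 kJ/kg = -57734 kJ/min
|Q| = 962.23 kW = 3464 MJ/h

Q_c = 3460 MJ/h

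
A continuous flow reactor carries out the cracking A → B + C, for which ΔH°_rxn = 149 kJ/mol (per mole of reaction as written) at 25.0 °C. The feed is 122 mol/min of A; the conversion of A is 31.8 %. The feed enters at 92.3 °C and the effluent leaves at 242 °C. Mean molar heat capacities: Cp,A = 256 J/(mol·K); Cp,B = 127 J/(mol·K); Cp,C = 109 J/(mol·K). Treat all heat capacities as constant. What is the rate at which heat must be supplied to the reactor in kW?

Q_in = 171 kW

Extent of reaction ξ = 0.318 × 122 = 38.796 mol/min
Reaction term: ξ·ΔH°_rxn = 38.796 × 149 = 5780.6 kJ/min
Sensible, feed 92.3→25 °C: -2101.9 kJ/min
Outlet flows (mol/min): A 83.204, B 38.796, C 38.796
Sensible, products 25→242 °C: 6609 kJ/min
Q = ΔH = 10288 kJ/min = 171.46 kW
Heat supplied = 171.46 kW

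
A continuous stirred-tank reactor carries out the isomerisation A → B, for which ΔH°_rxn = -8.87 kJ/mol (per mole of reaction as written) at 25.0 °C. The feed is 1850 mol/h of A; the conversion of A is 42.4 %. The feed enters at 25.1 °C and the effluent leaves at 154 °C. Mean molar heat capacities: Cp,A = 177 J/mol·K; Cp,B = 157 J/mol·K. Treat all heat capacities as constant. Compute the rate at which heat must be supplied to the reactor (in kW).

Extent of reaction ξ = 0.424 × 1850 = 784.4 mol/h
Reaction term: ξ·ΔH°_rxn = 784.4 × -8.87 = -6957.6 kJ/h
Sensible, feed 25.1→25 °C: -32.745 kJ/h
Outlet flows (mol/h): A 1065.6, B 784.4
Sensible, products 25→154 °C: 40217 kJ/h
Q = ΔH = 33227 kJ/h = 9.2297 kW
Heat supplied = 9.2297 kW

Q_in = 9.23 kW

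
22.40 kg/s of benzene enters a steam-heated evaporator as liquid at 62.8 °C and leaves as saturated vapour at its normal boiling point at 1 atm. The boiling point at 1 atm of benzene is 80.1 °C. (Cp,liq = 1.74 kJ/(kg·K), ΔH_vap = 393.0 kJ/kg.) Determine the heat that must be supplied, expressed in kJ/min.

Q = 569000 kJ/min

liquid 62.8→80.1 °C: 30.102 kJ/kg
vaporisation at 80.1 °C: 393 kJ/kg
Δh = 30.102 + 393 = 423.1 kJ/kg
Q = ṁ·Δh = 22.40 kg/s × 423.1 kJ/kg = 9477.5 kJ/s
|Q| = 9477.5 kW = 568650 kJ/min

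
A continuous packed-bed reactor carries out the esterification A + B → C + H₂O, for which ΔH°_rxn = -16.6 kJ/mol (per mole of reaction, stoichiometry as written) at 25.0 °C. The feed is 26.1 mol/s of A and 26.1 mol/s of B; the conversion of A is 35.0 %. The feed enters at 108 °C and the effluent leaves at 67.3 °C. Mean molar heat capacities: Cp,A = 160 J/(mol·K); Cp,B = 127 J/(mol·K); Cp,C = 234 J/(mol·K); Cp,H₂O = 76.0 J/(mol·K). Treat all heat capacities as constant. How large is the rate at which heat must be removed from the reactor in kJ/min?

Extent of reaction ξ = 0.350 × 26.1 = 9.135 mol/s
Reaction term: ξ·ΔH°_rxn = 9.135 × -16.6 = -151.64 kJ/s
Sensible, feed 108→25 °C: -621.73 kJ/s
Outlet flows (mol/s): A 16.965, B 16.965, C 9.135, H₂O 9.135
Sensible, products 25→67.3 °C: 325.74 kJ/s
Q = ΔH = -447.63 kJ/s = -447.63 kW
Heat removed = 26858 kJ/min

Q_out = 26900 kJ/min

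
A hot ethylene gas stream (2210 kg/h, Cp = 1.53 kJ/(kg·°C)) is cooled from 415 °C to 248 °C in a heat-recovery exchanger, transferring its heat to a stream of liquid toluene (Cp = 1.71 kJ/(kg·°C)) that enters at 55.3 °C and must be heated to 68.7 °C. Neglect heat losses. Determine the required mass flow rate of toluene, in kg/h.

Heat released by hot stream: Q = 2210 × 1.53 × (415 − 248) = 564680 kJ/h
Energy balance on cold side (adiabatic exchanger): Q = ṁ_c·Cp_c·(T_c,out − T_c,in)
ṁ_c = 564680 / [1.71 × (68.7 − 55.3)] = 24643 kg/h

ṁ_c = 24600 kg/h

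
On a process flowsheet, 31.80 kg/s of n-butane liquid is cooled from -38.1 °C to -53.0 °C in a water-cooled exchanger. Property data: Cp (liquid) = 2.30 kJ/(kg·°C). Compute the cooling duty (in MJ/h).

Q_c = 3920 MJ/h

Q = ṁ·Cp·ΔT = 31.80 × 2.30 × (-53.0 − -38.1) = -1089.8 kJ/s
Cooling duty = 3923.2 MJ/h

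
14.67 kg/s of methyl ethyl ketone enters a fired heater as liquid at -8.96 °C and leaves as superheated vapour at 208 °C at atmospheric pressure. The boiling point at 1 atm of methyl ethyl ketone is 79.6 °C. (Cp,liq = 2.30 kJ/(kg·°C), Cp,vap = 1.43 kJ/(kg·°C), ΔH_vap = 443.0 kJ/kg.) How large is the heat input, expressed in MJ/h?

Q = 43800 MJ/h

liquid -8.96→79.6 °C: 203.69 kJ/kg
vaporisation at 79.6 °C: 443 kJ/kg
vapour 79.6→208 °C: 183.61 kJ/kg
Δh = 203.69 + 443 + 183.61 = 830.3 kJ/kg
Q = ṁ·Δh = 14.67 kg/s × 830.3 kJ/kg = 12181 kJ/s
|Q| = 12181 kW = 43850 MJ/h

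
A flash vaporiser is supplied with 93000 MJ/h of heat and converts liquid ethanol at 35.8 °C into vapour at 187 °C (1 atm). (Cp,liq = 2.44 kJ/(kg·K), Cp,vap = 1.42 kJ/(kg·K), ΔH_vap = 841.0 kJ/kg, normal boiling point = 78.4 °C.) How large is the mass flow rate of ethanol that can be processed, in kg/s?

ṁ = 23.5 kg/s

Δh = 2.44×(78.4−35.8) + 841.0 + 1.42×(187−78.4) = 1099.2 kJ/kg
Q = 93000 MJ/h = 25833 kJ/s = 25833 kJ/s
ṁ = Q/Δh = 25833 / 1099.2 = 23.503 kg/s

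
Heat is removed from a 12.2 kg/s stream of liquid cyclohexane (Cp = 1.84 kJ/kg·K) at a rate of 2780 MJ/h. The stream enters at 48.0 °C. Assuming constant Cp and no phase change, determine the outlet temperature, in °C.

T_out = 13.6 °C

Q = 2780 MJ/h = 772.22 kJ/s
ΔT = Q/(ṁ·Cp) = 772.22/(12.2×1.84) = 34.4 K
T_out = 48.0 − 34.4 = 13.6 °C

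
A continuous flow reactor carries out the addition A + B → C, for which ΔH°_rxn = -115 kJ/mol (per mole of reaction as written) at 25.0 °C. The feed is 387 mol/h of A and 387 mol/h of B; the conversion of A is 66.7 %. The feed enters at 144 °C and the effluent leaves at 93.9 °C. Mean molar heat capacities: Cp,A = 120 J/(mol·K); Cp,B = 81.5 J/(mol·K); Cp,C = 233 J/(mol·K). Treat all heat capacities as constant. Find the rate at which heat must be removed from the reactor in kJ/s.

Extent of reaction ξ = 0.667 × 387 = 258.13 mol/h
Reaction term: ξ·ΔH°_rxn = 258.13 × -115 = -29685 kJ/h
Sensible, feed 144→25 °C: -9279.7 kJ/h
Outlet flows (mol/h): A 128.87, B 128.87, C 258.13
Sensible, products 25→93.9 °C: 5933.1 kJ/h
Q = ΔH = -33031 kJ/h = -9.1754 kW
Heat removed = 9.1754 kJ/s

Q_out = 9.18 kJ/s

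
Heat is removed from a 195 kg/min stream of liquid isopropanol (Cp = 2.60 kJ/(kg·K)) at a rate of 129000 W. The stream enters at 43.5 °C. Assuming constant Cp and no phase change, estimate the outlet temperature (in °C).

T_out = 28.2 °C

Q = 129000 W = 7740 kJ/min
ΔT = Q/(ṁ·Cp) = 7740/(195×2.60) = 15.266 K
T_out = 43.5 − 15.266 = 28.234 °C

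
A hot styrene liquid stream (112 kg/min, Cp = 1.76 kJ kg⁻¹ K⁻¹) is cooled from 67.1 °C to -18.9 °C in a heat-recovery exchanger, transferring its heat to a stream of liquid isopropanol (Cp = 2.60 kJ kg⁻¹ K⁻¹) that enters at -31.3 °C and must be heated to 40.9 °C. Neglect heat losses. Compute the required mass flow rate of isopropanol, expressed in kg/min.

Heat released by hot stream: Q = 112 × 1.76 × (67.1 − -18.9) = 16952 kJ/min
Energy balance on cold side (adiabatic exchanger): Q = ṁ_c·Cp_c·(T_c,out − T_c,in)
ṁ_c = 16952 / [2.60 × (40.9 − -31.3)] = 90.306 kg/min

ṁ_c = 90.3 kg/min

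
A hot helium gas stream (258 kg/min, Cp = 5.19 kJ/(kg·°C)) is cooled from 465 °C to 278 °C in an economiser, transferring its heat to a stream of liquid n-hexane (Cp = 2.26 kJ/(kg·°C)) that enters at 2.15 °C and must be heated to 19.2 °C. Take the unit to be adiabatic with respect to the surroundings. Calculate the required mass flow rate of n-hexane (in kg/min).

Heat released by hot stream: Q = 258 × 5.19 × (465 − 278) = 250400 kJ/min
Energy balance on cold side (adiabatic exchanger): Q = ṁ_c·Cp_c·(T_c,out − T_c,in)
ṁ_c = 250400 / [2.26 × (19.2 − 2.15)] = 6498.2 kg/min

ṁ_c = 6500 kg/min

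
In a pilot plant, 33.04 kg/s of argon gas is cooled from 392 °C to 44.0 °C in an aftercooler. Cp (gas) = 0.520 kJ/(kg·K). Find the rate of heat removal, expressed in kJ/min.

Q = ṁ·Cp·ΔT = 33.04 × 0.520 × (44.0 − 392) = -5978.9 kJ/s
Cooling duty = 358740 kJ/min

Q_c = 359000 kJ/min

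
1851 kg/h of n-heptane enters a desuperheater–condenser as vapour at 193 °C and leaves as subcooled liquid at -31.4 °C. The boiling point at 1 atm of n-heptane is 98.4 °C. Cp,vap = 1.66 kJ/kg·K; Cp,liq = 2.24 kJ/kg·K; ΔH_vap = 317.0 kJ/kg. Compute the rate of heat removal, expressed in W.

vapour 193→98.4 °C: -157.04 kJ/kg
condensation at 98.4 °C: -317 kJ/kg
liquid 98.4→-31.4 °C: -290.75 kJ/kg
Δh = -157.04 + -317 + -290.75 = -764.79 kJ/kg
Q = ṁ·Δh = 1851 kg/h × -764.79 kJ/kg = -1.4156e+06 kJ/h
|Q| = 393.23 kW = 393230 W

Q_c = 393000 W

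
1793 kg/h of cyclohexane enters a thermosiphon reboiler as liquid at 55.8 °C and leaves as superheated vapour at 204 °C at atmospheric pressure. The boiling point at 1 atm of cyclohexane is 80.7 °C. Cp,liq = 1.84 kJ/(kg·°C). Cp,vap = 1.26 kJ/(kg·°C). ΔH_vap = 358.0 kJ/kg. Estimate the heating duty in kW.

Q = 278 kW

liquid 55.8→80.7 °C: 45.816 kJ/kg
vaporisation at 80.7 °C: 358 kJ/kg
vapour 80.7→204 °C: 155.36 kJ/kg
Δh = 45.816 + 358 + 155.36 = 559.17 kJ/kg
Q = ṁ·Δh = 1793 kg/h × 559.17 kJ/kg = 1.0026e+06 kJ/h
|Q| = 278.5 kW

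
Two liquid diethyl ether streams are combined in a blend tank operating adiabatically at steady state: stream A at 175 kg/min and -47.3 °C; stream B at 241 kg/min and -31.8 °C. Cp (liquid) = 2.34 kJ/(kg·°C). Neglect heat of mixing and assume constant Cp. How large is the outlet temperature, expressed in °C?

Energy balance with Q = 0: Σ ṁᵢCp,ᵢ(T_out − Tᵢ) = 0
T_out = Σ ṁᵢCp,ᵢTᵢ / Σ ṁᵢCp,ᵢ
      = -37303 / 973.44 = -38.32 °C

T_out = -38.3 °C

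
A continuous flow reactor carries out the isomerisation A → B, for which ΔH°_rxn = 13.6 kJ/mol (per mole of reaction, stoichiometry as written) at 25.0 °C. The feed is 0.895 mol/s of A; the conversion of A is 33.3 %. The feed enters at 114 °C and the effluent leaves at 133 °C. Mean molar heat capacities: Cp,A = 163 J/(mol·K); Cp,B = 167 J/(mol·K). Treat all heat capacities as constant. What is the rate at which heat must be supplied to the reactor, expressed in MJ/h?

Q_in = 25.0 MJ/h

Extent of reaction ξ = 0.333 × 0.895 = 0.29804 mol/s
Reaction term: ξ·ΔH°_rxn = 0.29804 × 13.6 = 4.0533 kJ/s
Sensible, feed 114→25 °C: -12.984 kJ/s
Outlet flows (mol/s): A 0.59696, B 0.29804
Sensible, products 25→133 °C: 15.884 kJ/s
Q = ΔH = 6.9538 kJ/s = 6.9538 kW
Heat supplied = 25.034 MJ/h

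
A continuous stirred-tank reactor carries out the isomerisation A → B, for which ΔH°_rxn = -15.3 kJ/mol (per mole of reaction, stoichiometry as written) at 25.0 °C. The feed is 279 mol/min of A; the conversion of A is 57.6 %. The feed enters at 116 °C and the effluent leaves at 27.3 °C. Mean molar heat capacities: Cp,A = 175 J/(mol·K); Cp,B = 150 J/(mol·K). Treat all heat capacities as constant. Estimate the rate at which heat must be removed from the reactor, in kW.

Extent of reaction ξ = 0.576 × 279 = 160.7 mol/min
Reaction term: ξ·ΔH°_rxn = 160.7 × -15.3 = -2458.8 kJ/min
Sensible, feed 116→25 °C: -4443.1 kJ/min
Outlet flows (mol/min): A 118.3, B 160.7
Sensible, products 25→27.3 °C: 103.06 kJ/min
Q = ΔH = -6798.8 kJ/min = -113.31 kW
Heat removed = 113.31 kW

Q_out = 113 kW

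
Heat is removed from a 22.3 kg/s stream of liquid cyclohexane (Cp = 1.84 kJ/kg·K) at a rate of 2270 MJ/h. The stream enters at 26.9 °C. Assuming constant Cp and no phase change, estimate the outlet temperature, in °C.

Q = 2270 MJ/h = 630.56 kJ/s
ΔT = Q/(ṁ·Cp) = 630.56/(22.3×1.84) = 15.367 K
T_out = 26.9 − 15.367 = 11.533 °C

T_out = 11.5 °C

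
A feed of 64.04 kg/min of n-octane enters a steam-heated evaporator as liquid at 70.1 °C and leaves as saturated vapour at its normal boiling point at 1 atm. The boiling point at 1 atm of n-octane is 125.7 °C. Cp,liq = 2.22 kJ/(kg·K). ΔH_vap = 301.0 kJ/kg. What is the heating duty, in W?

liquid 70.1→125.7 °C: 123.43 kJ/kg
vaporisation at 125.7 °C: 301 kJ/kg
Δh = 123.43 + 301 = 424.43 kJ/kg
Q = ṁ·Δh = 64.04 kg/min × 424.43 kJ/kg = 27181 kJ/min
|Q| = 453.01 kW = 453010 W

Q = 453000 W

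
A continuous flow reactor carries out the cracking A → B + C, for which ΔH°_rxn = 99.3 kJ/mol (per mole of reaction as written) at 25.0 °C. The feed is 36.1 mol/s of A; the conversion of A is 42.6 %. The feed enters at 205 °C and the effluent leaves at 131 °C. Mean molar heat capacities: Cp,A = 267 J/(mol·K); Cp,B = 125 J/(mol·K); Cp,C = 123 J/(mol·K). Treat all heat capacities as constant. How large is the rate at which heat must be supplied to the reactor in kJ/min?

Q_in = 47000 kJ/min

Extent of reaction ξ = 0.426 × 36.1 = 15.379 mol/s
Reaction term: ξ·ΔH°_rxn = 15.379 × 99.3 = 1527.1 kJ/s
Sensible, feed 205→25 °C: -1735 kJ/s
Outlet flows (mol/s): A 20.721, B 15.379, C 15.379
Sensible, products 25→131 °C: 990.73 kJ/s
Q = ΔH = 782.86 kJ/s = 782.86 kW
Heat supplied = 46972 kJ/min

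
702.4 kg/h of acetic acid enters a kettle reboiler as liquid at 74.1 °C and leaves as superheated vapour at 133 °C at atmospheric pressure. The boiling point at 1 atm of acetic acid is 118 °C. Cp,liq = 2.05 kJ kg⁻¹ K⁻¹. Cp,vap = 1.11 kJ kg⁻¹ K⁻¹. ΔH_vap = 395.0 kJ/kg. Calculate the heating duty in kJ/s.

Q = 97.9 kJ/s

liquid 74.1→118 °C: 89.995 kJ/kg
vaporisation at 118 °C: 395 kJ/kg
vapour 118→133 °C: 16.65 kJ/kg
Δh = 89.995 + 395 + 16.65 = 501.64 kJ/kg
Q = ṁ·Δh = 702.4 kg/h × 501.64 kJ/kg = 352360 kJ/h
|Q| = 97.877 kW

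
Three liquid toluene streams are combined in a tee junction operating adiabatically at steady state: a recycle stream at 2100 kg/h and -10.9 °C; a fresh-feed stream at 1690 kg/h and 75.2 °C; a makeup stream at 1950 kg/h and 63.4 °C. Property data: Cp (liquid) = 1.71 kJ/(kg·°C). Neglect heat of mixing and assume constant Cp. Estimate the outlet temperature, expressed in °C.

No heat crosses the boundary, so H_out = H_in.
Σ ṁᵢCp,ᵢTᵢ = 2100×1.71×-10.9 + 1690×1.71×75.2 + 1950×1.71×63.4 = 389590
Σ ṁᵢCp,ᵢ = 2100×1.71 + 1690×1.71 + 1950×1.71 = 9815.4
T_out = 389590 / 9815.4 = 39.691 °C

T_out = 39.7 °C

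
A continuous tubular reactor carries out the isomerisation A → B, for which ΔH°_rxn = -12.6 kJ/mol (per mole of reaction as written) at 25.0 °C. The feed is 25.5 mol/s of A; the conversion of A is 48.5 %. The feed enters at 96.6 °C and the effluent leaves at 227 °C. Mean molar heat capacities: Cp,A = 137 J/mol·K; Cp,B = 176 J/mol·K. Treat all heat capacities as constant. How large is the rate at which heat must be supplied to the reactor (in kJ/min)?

Q_in = 23800 kJ/min

Extent of reaction ξ = 0.485 × 25.5 = 12.367 mol/s
Reaction term: ξ·ΔH°_rxn = 12.367 × -12.6 = -155.83 kJ/s
Sensible, feed 96.6→25 °C: -250.13 kJ/s
Outlet flows (mol/s): A 13.133, B 12.367
Sensible, products 25→227 °C: 803.12 kJ/s
Q = ΔH = 397.15 kJ/s = 397.15 kW
Heat supplied = 23829 kJ/min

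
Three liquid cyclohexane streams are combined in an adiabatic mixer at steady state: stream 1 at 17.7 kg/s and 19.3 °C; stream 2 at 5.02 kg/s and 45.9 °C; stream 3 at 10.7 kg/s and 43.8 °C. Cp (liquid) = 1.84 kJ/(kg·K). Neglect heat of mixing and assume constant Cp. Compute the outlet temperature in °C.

T_out = 31.1 °C

Adiabatic, steady state ⇒ Σ ṁᵢCp,ᵢ(T_out − Tᵢ) = 0
T_out = Σ ṁᵢCp,ᵢTᵢ / Σ ṁᵢCp,ᵢ
      = 1914.9 / 61.493 = 31.14 °C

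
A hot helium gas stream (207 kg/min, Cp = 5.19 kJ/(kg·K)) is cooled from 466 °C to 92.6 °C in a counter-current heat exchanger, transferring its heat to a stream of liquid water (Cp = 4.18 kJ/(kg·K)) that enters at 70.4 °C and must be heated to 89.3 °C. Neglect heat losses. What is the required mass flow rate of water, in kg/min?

ṁ_c = 5080 kg/min

Heat released by hot stream: Q = 207 × 5.19 × (466 − 92.6) = 401150 kJ/min
Energy balance on cold side (adiabatic exchanger): Q = ṁ_c·Cp_c·(T_c,out − T_c,in)
ṁ_c = 401150 / [4.18 × (89.3 − 70.4)] = 5077.8 kg/min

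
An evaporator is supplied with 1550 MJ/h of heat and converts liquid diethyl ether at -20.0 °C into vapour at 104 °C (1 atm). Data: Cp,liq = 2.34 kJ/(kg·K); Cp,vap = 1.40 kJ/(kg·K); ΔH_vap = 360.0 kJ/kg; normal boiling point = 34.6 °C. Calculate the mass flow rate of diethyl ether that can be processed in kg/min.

ṁ = 44.2 kg/min

Δh = 2.34×(34.6−-20.0) + 360.0 + 1.40×(104−34.6) = 584.92 kJ/kg
Q = 1550 MJ/h = 430.56 kJ/s = 25833 kJ/min
ṁ = Q/Δh = 25833 / 584.92 = 44.165 kg/min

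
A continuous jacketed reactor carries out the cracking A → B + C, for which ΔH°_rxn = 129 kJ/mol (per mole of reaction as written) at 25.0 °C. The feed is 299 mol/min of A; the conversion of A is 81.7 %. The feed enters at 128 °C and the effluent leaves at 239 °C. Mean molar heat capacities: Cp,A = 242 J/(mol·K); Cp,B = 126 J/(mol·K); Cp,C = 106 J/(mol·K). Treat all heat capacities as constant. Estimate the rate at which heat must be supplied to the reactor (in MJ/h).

Extent of reaction ξ = 0.817 × 299 = 244.28 mol/min
Reaction term: ξ·ΔH°_rxn = 244.28 × 129 = 31513 kJ/min
Sensible, feed 128→25 °C: -7452.9 kJ/min
Outlet flows (mol/min): A 54.717, B 244.28, C 244.28
Sensible, products 25→239 °C: 14962 kJ/min
Q = ΔH = 39021 kJ/min = 650.36 kW
Heat supplied = 2341.3 MJ/h

Q_in = 2340 MJ/h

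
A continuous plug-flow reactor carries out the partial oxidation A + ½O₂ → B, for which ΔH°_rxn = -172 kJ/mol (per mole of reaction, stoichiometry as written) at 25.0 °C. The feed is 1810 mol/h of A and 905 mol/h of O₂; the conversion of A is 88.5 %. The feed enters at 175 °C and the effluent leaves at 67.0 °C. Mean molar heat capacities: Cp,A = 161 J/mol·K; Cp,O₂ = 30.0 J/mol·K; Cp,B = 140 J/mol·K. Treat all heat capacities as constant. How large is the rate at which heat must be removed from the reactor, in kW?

Q_out = 86.8 kW

Extent of reaction ξ = 0.885 × 1810 = 1601.8 mol/h
Reaction term: ξ·ΔH°_rxn = 1601.8 × -172 = -275520 kJ/h
Sensible, feed 175→25 °C: -47784 kJ/h
Outlet flows (mol/h): A 208.15, O₂ 104.08, B 1601.8
Sensible, products 25→67.0 °C: 10958 kJ/h
Q = ΔH = -312340 kJ/h = -86.762 kW
Heat removed = 86.762 kW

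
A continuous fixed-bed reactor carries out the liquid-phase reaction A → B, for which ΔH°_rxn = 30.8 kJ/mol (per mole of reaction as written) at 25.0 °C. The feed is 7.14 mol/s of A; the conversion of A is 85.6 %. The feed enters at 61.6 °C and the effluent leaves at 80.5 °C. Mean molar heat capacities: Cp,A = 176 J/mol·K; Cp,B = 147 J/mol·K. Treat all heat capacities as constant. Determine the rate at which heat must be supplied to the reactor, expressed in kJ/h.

Q_in = 728000 kJ/h

Extent of reaction ξ = 0.856 × 7.14 = 6.1118 mol/s
Reaction term: ξ·ΔH°_rxn = 6.1118 × 30.8 = 188.24 kJ/s
Sensible, feed 61.6→25 °C: -45.993 kJ/s
Outlet flows (mol/s): A 1.0282, B 6.1118
Sensible, products 25→80.5 °C: 59.907 kJ/s
Q = ΔH = 202.16 kJ/s = 202.16 kW
Heat supplied = 727770 kJ/h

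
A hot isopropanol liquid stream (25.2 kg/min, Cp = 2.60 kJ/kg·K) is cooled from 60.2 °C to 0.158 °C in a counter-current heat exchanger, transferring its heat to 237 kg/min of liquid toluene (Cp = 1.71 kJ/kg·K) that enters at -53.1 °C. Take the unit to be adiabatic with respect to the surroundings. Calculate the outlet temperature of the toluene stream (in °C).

Heat released by hot stream: Q = 25.2 × 2.60 × (60.2 − 0.158) = 3934 kJ/min
Energy balance on cold side (adiabatic exchanger): Q = ṁ_c·Cp_c·(T_c,out − T_c,in)
T_c,out = -53.1 + 3934/(237 × 1.71) = -43.393 °C

T_c,out = -43.4 °C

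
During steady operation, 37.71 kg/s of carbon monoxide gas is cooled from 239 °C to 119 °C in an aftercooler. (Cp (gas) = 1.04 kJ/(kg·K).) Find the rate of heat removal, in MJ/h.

Q_c = 16900 MJ/h

Q = ṁ·Cp·ΔT = 37.71 × 1.04 × (119 − 239) = -4706.2 kJ/s
Cooling duty = 16942 MJ/h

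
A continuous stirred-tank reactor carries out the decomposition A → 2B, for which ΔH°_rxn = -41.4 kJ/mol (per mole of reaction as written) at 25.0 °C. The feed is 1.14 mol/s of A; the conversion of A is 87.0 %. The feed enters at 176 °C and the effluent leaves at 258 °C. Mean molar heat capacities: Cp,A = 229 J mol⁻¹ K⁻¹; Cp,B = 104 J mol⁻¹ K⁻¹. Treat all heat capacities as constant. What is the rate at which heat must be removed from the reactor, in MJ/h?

Extent of reaction ξ = 0.870 × 1.14 = 0.9918 mol/s
Reaction term: ξ·ΔH°_rxn = 0.9918 × -41.4 = -41.061 kJ/s
Sensible, feed 176→25 °C: -39.42 kJ/s
Outlet flows (mol/s): A 0.1482, B 1.9836
Sensible, products 25→258 °C: 55.974 kJ/s
Q = ΔH = -24.506 kJ/s = -24.506 kW
Heat removed = 88.223 MJ/h

Q_out = 88.2 MJ/h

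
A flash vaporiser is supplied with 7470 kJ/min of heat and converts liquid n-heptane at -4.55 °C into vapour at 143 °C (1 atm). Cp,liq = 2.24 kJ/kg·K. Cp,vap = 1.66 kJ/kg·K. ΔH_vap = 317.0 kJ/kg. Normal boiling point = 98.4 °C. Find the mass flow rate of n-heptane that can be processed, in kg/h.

Δh = 2.24×(98.4−-4.55) + 317.0 + 1.66×(143−98.4) = 621.64 kJ/kg
Q = 7470 kJ/min = 124.5 kJ/s = 448200 kJ/h
ṁ = Q/Δh = 448200 / 621.64 = 720.99 kg/h

ṁ = 721 kg/h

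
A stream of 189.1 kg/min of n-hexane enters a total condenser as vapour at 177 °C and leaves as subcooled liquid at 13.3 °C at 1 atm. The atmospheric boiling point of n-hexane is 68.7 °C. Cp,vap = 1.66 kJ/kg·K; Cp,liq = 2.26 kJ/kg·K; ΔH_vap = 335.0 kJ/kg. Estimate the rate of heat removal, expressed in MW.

Q_c = 2.02 MW

vapour 177→68.7 °C: -179.78 kJ/kg
condensation at 68.7 °C: -335 kJ/kg
liquid 68.7→13.3 °C: -125.2 kJ/kg
Δh = -179.78 + -335 + -125.2 = -639.98 kJ/kg
Q = ṁ·Δh = 189.1 kg/min × -639.98 kJ/kg = -121020 kJ/min
|Q| = 2017 kW = 2.017 MW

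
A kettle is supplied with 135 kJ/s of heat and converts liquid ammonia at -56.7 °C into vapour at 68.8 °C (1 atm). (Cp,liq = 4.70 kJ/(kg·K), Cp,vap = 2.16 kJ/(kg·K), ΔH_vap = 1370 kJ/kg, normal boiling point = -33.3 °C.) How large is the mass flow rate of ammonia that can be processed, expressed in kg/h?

Δh = 4.70×(-33.3−-56.7) + 1370 + 2.16×(68.8−-33.3) = 1700.5 kJ/kg
Q = 135 kJ/s = 135 kJ/s = 486000 kJ/h
ṁ = Q/Δh = 486000 / 1700.5 = 285.8 kg/h

ṁ = 286 kg/h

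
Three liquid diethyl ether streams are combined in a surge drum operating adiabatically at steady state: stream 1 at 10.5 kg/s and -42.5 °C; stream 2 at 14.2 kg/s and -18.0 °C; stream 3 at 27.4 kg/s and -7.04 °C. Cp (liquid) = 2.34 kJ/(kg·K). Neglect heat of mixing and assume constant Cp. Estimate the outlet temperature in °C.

No heat crosses the boundary, so H_out = H_in.
T_out = Σ ṁᵢCp,ᵢTᵢ / Σ ṁᵢCp,ᵢ
      = -2093.7 / 121.91 = -17.174 °C

T_out = -17.2 °C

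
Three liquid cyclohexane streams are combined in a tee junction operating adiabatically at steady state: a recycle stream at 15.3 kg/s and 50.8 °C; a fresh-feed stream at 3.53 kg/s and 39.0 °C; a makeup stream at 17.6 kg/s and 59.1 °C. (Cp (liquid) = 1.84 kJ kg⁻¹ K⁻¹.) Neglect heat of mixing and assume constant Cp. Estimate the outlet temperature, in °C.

Adiabatic, steady state ⇒ Σ ṁᵢCp,ᵢ(T_out − Tᵢ) = 0
T_out = Σ ṁᵢCp,ᵢTᵢ / Σ ṁᵢCp,ᵢ
      = 3597.3 / 67.031 = 53.666 °C

T_out = 53.7 °C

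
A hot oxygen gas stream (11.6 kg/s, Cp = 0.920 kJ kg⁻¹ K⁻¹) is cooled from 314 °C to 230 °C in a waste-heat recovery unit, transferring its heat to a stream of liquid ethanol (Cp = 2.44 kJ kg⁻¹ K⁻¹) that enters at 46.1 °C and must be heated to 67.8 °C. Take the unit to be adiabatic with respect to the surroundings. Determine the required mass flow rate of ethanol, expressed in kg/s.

Heat released by hot stream: Q = 11.6 × 0.920 × (314 − 230) = 896.45 kJ/s
Energy balance on cold side (adiabatic exchanger): Q = ṁ_c·Cp_c·(T_c,out − T_c,in)
ṁ_c = 896.45 / [2.44 × (67.8 − 46.1)] = 16.931 kg/s

ṁ_c = 16.9 kg/s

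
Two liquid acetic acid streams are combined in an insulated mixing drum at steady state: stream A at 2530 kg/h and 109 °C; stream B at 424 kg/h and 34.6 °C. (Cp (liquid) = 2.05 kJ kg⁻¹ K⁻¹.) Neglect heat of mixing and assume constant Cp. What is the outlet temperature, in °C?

Adiabatic, steady state ⇒ Σ ṁᵢCp,ᵢ(T_out − Tᵢ) = 0
T_out = Σ ṁᵢCp,ᵢTᵢ / Σ ṁᵢCp,ᵢ
      = 595400 / 6055.7 = 98.321 °C

T_out = 98.3 °C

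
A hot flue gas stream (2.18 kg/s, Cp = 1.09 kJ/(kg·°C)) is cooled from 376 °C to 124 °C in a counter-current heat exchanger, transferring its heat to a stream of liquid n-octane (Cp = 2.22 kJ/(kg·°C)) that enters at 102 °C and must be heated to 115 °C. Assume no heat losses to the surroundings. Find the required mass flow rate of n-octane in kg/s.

Heat released by hot stream: Q = 2.18 × 1.09 × (376 − 124) = 598.8 kJ/s
Energy balance on cold side (adiabatic exchanger): Q = ṁ_c·Cp_c·(T_c,out − T_c,in)
ṁ_c = 598.8 / [2.22 × (115 − 102)] = 20.749 kg/s

ṁ_c = 20.7 kg/s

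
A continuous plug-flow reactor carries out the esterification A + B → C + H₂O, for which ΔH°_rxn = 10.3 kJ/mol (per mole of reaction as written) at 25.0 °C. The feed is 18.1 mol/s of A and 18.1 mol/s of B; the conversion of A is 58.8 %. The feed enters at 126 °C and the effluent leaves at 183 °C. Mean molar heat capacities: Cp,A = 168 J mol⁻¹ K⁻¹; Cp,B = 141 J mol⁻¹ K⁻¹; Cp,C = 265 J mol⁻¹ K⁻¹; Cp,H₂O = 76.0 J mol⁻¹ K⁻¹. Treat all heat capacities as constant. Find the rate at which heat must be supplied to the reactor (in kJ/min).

Q_in = 28900 kJ/min

Extent of reaction ξ = 0.588 × 18.1 = 10.643 mol/s
Reaction term: ξ·ΔH°_rxn = 10.643 × 10.3 = 109.62 kJ/s
Sensible, feed 126→25 °C: -564.88 kJ/s
Outlet flows (mol/s): A 7.4572, B 7.4572, C 10.643, H₂O 10.643
Sensible, products 25→183 °C: 937.49 kJ/s
Q = ΔH = 482.23 kJ/s = 482.23 kW
Heat supplied = 28934 kJ/min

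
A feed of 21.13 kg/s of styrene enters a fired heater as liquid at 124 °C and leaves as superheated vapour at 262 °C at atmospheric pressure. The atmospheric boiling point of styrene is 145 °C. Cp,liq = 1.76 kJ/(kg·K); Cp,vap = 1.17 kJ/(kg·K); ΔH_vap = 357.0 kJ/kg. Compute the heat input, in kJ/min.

Q = 673000 kJ/min

liquid 124→145 °C: 36.96 kJ/kg
vaporisation at 145 °C: 357 kJ/kg
vapour 145→262 °C: 136.89 kJ/kg
Δh = 36.96 + 357 + 136.89 = 530.85 kJ/kg
Q = ṁ·Δh = 21.13 kg/s × 530.85 kJ/kg = 11217 kJ/s
|Q| = 11217 kW = 673010 kJ/min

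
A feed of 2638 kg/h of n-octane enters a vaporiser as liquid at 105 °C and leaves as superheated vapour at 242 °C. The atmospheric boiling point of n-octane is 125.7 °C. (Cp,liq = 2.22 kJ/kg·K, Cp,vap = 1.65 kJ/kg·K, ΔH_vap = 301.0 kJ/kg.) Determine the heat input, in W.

Q = 395000 W

liquid 105→125.7 °C: 45.954 kJ/kg
vaporisation at 125.7 °C: 301 kJ/kg
vapour 125.7→242 °C: 191.89 kJ/kg
Δh = 45.954 + 301 + 191.89 = 538.85 kJ/kg
Q = ṁ·Δh = 2638 kg/h × 538.85 kJ/kg = 1.4215e+06 kJ/h
|Q| = 394.86 kW = 394860 W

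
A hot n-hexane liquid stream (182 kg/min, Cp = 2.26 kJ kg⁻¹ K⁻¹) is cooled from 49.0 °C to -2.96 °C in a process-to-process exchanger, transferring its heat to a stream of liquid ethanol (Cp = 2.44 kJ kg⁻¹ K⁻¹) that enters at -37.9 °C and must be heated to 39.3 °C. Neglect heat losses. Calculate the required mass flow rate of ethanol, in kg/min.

Heat released by hot stream: Q = 182 × 2.26 × (49.0 − -2.96) = 21372 kJ/min
Energy balance on cold side (adiabatic exchanger): Q = ṁ_c·Cp_c·(T_c,out − T_c,in)
ṁ_c = 21372 / [2.44 × (39.3 − -37.9)] = 113.46 kg/min

ṁ_c = 113 kg/min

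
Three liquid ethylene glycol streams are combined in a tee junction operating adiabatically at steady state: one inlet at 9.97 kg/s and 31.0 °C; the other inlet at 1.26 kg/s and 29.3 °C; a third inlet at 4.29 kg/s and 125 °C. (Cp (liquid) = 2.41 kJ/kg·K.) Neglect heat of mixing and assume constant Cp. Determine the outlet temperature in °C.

T_out = 56.8 °C

No heat crosses the boundary, so H_out = H_in.
T_out = Σ ṁᵢCp,ᵢTᵢ / Σ ṁᵢCp,ᵢ
      = 2126.2 / 37.403 = 56.845 °C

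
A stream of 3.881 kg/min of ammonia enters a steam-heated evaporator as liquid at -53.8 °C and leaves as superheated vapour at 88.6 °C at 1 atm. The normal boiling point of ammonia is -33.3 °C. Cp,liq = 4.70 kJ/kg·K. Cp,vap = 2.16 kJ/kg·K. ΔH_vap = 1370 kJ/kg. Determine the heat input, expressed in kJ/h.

liquid -53.8→-33.3 °C: 96.35 kJ/kg
vaporisation at -33.3 °C: 1370 kJ/kg
vapour -33.3→88.6 °C: 263.3 kJ/kg
Δh = 96.35 + 1370 + 263.3 = 1729.7 kJ/kg
Q = ṁ·Δh = 3.881 kg/min × 1729.7 kJ/kg = 6712.8 kJ/min
|Q| = 111.88 kW = 402770 kJ/h

Q = 403000 kJ/h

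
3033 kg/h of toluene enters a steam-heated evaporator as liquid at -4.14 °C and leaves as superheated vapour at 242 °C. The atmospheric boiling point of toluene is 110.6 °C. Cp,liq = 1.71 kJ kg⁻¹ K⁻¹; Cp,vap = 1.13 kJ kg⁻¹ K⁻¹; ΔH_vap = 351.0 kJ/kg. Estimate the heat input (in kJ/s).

liquid -4.14→110.6 °C: 196.21 kJ/kg
vaporisation at 110.6 °C: 351 kJ/kg
vapour 110.6→242 °C: 148.48 kJ/kg
Δh = 196.21 + 351 + 148.48 = 695.69 kJ/kg
Q = ṁ·Δh = 3033 kg/h × 695.69 kJ/kg = 2.11e+06 kJ/h
|Q| = 586.12 kW

Q = 586 kJ/s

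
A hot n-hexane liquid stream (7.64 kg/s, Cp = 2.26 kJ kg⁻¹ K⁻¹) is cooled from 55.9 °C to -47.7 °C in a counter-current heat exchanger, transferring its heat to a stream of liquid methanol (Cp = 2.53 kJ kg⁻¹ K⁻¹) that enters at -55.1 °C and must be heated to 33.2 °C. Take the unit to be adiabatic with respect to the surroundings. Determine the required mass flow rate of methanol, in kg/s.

ṁ_c = 8.01 kg/s

Heat released by hot stream: Q = 7.64 × 2.26 × (55.9 − -47.7) = 1788.8 kJ/s
Energy balance on cold side (adiabatic exchanger): Q = ṁ_c·Cp_c·(T_c,out − T_c,in)
ṁ_c = 1788.8 / [2.53 × (33.2 − -55.1)] = 8.0072 kg/s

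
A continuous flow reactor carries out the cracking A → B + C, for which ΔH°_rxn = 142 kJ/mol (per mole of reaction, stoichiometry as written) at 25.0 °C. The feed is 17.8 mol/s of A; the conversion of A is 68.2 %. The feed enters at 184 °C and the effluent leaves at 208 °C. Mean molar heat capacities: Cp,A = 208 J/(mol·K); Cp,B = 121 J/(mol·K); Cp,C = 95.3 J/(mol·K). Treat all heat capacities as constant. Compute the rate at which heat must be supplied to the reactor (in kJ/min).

Extent of reaction ξ = 0.682 × 17.8 = 12.14 mol/s
Reaction term: ξ·ΔH°_rxn = 12.14 × 142 = 1723.8 kJ/s
Sensible, feed 184→25 °C: -588.68 kJ/s
Outlet flows (mol/s): A 5.6604, B 12.14, C 12.14
Sensible, products 25→208 °C: 695.98 kJ/s
Q = ΔH = 1831.1 kJ/s = 1831.1 kW
Heat supplied = 109870 kJ/min

Q_in = 110000 kJ/min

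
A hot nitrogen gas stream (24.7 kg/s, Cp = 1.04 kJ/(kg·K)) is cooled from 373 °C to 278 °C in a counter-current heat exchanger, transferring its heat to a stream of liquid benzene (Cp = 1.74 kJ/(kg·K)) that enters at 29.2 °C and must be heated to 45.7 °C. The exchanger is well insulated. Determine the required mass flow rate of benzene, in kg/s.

ṁ_c = 85.0 kg/s

Heat released by hot stream: Q = 24.7 × 1.04 × (373 − 278) = 2440.4 kJ/s
Energy balance on cold side (adiabatic exchanger): Q = ṁ_c·Cp_c·(T_c,out − T_c,in)
ṁ_c = 2440.4 / [1.74 × (45.7 − 29.2)] = 85 kg/s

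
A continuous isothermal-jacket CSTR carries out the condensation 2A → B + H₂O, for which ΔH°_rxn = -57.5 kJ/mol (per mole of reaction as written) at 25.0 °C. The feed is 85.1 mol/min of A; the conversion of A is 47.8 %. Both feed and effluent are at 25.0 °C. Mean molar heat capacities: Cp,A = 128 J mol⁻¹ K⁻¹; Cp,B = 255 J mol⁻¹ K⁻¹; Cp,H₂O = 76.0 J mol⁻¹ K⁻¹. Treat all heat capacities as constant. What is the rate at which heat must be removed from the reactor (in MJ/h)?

Q_out = 70.2 MJ/h

Extent of reaction ξ = 0.478 × 85.1 / 2 = 20.339 mol/min
Reaction term: ξ·ΔH°_rxn = 20.339 × -57.5 = -1169.5 kJ/min
Q = ΔH = -1169.5 kJ/min = -19.491 kW
Heat removed = 70.169 MJ/h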